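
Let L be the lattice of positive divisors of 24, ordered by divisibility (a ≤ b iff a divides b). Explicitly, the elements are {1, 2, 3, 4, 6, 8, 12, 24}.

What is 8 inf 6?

Common lower bounds of {8, 6}: 1, 2.
The greatest among these is 2.

2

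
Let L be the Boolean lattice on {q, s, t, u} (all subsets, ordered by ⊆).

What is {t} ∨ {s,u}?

{s,t,u}

Common upper bounds of {{t}, {s,u}}: {q,s,t,u}, {s,t,u}.
The least among these is {s,t,u}.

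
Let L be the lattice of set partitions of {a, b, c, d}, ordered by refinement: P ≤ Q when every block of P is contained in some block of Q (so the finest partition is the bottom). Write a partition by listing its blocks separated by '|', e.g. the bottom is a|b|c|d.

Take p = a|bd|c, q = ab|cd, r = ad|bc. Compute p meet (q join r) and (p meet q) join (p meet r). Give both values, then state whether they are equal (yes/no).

q join r = abcd, so p meet (q join r) = a|bd|c meet abcd = a|bd|c.
p meet q = a|b|c|d and p meet r = a|b|c|d, so (p meet q) join (p meet r) = a|b|c|d join a|b|c|d = a|b|c|d.
Equal: no.

a|bd|c; a|b|c|d; no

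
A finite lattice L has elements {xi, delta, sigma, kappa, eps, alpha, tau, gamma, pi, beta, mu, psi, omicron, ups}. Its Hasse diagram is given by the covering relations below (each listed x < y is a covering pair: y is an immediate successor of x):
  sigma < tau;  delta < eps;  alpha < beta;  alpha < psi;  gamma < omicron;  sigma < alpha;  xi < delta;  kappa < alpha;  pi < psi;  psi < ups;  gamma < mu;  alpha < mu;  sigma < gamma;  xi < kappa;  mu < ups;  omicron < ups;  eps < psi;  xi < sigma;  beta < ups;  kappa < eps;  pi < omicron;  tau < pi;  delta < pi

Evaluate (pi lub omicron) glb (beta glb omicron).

sigma

pi ∨ omicron = omicron
beta ∧ omicron = sigma
omicron ∧ sigma = sigma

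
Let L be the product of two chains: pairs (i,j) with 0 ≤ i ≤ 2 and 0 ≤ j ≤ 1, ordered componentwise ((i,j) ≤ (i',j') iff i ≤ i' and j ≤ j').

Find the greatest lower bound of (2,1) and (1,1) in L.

Common lower bounds of {(2,1), (1,1)}: (0,0), (0,1), (1,0), (1,1).
The greatest among these is (1,1).

(1,1)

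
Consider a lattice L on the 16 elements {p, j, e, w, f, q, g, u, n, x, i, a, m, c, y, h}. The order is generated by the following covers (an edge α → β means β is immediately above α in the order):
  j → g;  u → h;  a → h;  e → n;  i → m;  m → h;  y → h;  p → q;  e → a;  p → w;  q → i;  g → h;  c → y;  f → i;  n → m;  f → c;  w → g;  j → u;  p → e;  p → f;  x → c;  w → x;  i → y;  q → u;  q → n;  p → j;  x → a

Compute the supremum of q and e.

Common upper bounds of {q, e}: h, m, n.
The least among these is n.

n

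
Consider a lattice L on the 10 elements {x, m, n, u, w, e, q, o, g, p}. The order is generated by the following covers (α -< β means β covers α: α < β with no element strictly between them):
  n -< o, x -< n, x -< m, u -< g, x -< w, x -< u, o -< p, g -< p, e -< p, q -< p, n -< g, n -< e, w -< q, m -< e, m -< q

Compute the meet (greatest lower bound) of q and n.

Common lower bounds of {q, n}: x.
The greatest among these is x.

x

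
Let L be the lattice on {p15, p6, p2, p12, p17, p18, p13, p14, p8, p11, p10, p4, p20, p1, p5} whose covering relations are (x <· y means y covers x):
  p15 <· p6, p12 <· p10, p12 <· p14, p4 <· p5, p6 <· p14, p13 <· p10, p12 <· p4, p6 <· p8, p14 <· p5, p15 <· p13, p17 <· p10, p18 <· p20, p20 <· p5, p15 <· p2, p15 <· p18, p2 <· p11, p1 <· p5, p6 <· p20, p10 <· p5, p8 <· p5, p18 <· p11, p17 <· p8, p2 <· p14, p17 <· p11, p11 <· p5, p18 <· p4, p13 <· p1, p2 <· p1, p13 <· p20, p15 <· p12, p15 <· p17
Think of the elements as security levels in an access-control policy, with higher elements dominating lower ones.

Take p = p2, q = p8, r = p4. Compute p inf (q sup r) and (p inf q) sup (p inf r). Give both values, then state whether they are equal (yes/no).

q sup r = p5, so p inf (q sup r) = p2 inf p5 = p2.
p inf q = p15 and p inf r = p15, so (p inf q) sup (p inf r) = p15 sup p15 = p15.
Equal: no.

p2; p15; no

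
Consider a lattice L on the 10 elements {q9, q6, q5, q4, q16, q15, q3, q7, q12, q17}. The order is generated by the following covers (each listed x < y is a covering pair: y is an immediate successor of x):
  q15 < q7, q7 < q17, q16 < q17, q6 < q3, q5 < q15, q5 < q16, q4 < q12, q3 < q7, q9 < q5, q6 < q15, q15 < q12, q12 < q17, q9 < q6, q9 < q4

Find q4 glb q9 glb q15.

q9

Common lower bounds of {q4, q9, q15}: q9.
The greatest among these is q9.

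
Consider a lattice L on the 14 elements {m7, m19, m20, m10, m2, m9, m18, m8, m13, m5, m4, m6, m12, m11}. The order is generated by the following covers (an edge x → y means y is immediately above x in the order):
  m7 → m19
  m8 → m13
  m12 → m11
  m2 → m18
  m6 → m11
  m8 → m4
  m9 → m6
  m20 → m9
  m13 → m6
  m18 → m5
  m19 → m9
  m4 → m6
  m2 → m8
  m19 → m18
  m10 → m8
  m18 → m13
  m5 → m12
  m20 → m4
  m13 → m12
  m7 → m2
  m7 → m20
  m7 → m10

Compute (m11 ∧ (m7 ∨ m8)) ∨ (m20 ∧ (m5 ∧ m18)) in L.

m8

m7 ∨ m8 = m8
m11 ∧ m8 = m8
m5 ∧ m18 = m18
m20 ∧ m18 = m7
m8 ∨ m7 = m8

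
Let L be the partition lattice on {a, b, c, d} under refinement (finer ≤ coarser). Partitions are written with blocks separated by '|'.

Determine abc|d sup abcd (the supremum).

The join of abc|d and abcd merges any blocks that overlap across the partitions, giving abcd.

abcd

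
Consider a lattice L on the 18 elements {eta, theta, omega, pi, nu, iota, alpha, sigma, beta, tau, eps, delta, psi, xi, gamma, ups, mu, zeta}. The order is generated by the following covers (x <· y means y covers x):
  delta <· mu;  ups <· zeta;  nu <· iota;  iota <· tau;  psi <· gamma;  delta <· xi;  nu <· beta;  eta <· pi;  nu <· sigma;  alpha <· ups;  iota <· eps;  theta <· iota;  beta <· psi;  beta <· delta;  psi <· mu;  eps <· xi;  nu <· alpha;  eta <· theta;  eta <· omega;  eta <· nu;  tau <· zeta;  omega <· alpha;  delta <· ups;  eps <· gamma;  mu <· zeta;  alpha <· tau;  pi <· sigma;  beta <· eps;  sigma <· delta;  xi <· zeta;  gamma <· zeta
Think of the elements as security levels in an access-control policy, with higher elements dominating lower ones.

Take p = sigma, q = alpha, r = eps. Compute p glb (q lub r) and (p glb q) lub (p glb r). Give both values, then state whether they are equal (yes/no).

sigma; nu; no

q lub r = zeta, so p glb (q lub r) = sigma glb zeta = sigma.
p glb q = nu and p glb r = nu, so (p glb q) lub (p glb r) = nu lub nu = nu.
Equal: no.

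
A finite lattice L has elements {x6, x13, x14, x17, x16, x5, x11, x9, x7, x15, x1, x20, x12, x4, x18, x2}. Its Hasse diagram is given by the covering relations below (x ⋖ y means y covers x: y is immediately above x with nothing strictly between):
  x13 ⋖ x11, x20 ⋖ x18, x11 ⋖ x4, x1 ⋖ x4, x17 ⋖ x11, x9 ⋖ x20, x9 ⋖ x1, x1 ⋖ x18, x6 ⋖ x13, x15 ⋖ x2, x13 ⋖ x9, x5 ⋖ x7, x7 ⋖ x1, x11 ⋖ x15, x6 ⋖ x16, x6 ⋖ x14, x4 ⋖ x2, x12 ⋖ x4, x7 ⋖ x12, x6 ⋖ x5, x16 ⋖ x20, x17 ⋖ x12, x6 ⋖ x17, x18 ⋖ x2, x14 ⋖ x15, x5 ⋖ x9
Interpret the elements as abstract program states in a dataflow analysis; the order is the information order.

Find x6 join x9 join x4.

x4

Common upper bounds of {x6, x9, x4}: x2, x4.
The least among these is x4.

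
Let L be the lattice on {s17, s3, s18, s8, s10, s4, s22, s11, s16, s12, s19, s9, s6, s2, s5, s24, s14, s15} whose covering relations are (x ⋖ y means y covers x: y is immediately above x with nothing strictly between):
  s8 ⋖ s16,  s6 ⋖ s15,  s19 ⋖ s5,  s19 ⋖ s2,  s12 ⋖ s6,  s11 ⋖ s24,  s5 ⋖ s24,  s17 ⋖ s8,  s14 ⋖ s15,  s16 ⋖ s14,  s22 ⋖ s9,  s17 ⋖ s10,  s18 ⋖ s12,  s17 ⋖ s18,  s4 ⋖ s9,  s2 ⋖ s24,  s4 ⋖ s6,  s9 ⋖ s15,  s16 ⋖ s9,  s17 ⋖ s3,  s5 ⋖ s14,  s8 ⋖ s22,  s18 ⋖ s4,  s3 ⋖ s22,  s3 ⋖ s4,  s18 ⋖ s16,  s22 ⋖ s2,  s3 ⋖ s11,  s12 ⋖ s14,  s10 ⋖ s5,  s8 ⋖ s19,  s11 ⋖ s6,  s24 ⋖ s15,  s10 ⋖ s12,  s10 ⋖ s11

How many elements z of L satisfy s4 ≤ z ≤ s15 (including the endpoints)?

The interval [s4, s15] = {s15, s4, s6, s9}, which has 4 elements.

4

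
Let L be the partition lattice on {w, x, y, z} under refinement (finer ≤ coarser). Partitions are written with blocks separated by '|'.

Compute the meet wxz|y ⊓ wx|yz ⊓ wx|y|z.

wx|y|z

Common lower bounds of {wxz|y, wx|yz, wx|y|z}: wx|y|z, w|x|y|z.
The greatest among these is wx|y|z.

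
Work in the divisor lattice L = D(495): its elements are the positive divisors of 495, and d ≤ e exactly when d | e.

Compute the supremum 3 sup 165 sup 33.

165

In the divisibility order, the join is the least common multiple: lcm(3, 165, 33) = 165.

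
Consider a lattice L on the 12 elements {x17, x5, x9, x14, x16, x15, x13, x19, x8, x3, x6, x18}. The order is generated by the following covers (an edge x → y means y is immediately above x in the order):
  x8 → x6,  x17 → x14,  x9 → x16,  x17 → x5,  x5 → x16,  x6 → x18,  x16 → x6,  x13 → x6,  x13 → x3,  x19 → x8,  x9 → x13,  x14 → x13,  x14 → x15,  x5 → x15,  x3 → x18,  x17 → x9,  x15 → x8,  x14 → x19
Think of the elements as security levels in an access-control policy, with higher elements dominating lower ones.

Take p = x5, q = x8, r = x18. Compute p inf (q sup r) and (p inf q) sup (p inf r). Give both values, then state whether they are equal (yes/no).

q sup r = x18, so p inf (q sup r) = x5 inf x18 = x5.
p inf q = x5 and p inf r = x5, so (p inf q) sup (p inf r) = x5 sup x5 = x5.
Equal: yes.

x5; x5; yes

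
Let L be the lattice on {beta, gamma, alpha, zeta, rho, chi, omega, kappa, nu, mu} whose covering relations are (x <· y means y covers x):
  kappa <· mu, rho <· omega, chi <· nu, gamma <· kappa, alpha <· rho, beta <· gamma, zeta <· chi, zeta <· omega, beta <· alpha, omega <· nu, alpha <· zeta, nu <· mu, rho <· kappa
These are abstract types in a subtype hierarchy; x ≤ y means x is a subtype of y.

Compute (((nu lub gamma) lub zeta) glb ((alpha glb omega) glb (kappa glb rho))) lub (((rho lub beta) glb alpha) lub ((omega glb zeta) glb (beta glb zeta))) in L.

nu ∨ gamma = mu
mu ∨ zeta = mu
alpha ∧ omega = alpha
kappa ∧ rho = rho
alpha ∧ rho = alpha
mu ∧ alpha = alpha
rho ∨ beta = rho
rho ∧ alpha = alpha
omega ∧ zeta = zeta
beta ∧ zeta = beta
zeta ∧ beta = beta
alpha ∨ beta = alpha
alpha ∨ alpha = alpha

alpha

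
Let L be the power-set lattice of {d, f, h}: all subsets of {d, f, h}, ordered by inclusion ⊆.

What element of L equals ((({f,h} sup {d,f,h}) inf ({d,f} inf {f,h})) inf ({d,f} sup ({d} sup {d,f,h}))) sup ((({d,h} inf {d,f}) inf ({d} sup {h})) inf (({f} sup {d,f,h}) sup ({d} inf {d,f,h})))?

{f,h} ∨ {d,f,h} = {d,f,h}
{d,f} ∧ {f,h} = {f}
{d,f,h} ∧ {f} = {f}
{d} ∨ {d,f,h} = {d,f,h}
{d,f} ∨ {d,f,h} = {d,f,h}
{f} ∧ {d,f,h} = {f}
{d,h} ∧ {d,f} = {d}
{d} ∨ {h} = {d,h}
{d} ∧ {d,h} = {d}
{f} ∨ {d,f,h} = {d,f,h}
{d} ∧ {d,f,h} = {d}
{d,f,h} ∨ {d} = {d,f,h}
{d} ∧ {d,f,h} = {d}
{f} ∨ {d} = {d,f}

{d,f}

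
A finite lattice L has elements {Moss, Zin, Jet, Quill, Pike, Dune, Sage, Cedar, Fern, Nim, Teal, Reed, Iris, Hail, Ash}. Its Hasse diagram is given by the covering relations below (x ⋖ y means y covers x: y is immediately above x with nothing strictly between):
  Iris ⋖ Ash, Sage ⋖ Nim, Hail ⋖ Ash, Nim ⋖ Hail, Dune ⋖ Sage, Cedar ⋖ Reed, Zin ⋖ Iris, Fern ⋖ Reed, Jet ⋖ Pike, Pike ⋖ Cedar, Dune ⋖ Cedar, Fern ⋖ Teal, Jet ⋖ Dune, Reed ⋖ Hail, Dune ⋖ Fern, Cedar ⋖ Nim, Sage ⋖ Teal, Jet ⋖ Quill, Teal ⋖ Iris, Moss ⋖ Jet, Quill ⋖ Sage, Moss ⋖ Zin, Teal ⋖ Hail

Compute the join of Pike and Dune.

Common upper bounds of {Pike, Dune}: Ash, Cedar, Hail, Nim, Reed.
The least among these is Cedar.

Cedar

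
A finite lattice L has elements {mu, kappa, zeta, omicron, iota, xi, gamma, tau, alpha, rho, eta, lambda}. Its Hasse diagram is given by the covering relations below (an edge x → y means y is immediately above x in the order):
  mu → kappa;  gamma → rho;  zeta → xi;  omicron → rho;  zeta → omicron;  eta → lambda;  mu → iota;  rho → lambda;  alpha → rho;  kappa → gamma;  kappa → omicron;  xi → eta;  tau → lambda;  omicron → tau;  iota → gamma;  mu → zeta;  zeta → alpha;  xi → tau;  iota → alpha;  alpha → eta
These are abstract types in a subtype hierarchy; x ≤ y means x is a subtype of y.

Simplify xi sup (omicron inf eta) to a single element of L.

omicron ∧ eta = zeta
xi ∨ zeta = xi

xi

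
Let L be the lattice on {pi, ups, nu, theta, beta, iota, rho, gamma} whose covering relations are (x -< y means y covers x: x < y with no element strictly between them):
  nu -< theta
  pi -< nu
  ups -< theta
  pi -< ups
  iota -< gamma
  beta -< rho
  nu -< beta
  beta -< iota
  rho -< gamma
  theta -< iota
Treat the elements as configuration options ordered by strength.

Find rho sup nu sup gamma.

gamma

Common upper bounds of {rho, nu, gamma}: gamma.
The least among these is gamma.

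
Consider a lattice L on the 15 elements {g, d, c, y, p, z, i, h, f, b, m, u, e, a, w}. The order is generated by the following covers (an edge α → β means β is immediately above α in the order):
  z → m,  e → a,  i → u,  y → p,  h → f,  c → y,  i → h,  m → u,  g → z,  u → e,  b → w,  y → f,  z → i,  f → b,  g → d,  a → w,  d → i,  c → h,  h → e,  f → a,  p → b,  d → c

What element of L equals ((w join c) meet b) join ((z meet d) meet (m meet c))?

b

w ∨ c = w
w ∧ b = b
z ∧ d = g
m ∧ c = g
g ∧ g = g
b ∨ g = b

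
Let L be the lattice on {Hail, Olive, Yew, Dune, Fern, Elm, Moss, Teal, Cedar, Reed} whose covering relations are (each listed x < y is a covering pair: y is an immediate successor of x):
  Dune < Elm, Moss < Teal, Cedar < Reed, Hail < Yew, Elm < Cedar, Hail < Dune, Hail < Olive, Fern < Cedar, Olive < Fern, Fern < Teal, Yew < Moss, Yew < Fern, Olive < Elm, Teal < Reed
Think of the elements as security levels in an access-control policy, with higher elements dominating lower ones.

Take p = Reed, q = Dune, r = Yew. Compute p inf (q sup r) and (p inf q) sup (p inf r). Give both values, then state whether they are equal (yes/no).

Cedar; Cedar; yes

q sup r = Cedar, so p inf (q sup r) = Reed inf Cedar = Cedar.
p inf q = Dune and p inf r = Yew, so (p inf q) sup (p inf r) = Dune sup Yew = Cedar.
Equal: yes.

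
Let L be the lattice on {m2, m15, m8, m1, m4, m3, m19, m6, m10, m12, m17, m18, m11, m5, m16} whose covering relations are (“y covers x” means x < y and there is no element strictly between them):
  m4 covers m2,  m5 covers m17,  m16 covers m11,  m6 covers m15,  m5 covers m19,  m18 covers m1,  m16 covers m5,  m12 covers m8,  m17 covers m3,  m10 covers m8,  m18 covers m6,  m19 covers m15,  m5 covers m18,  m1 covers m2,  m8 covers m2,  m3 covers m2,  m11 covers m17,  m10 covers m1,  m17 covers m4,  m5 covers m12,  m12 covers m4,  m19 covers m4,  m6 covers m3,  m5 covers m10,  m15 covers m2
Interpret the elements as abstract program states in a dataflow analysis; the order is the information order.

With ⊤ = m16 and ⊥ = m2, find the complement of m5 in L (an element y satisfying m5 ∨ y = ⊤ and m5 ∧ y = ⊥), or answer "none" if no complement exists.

none

For every candidate y, either m5 ∨ y ≠ m16 or m5 ∧ y ≠ m2; no complement exists.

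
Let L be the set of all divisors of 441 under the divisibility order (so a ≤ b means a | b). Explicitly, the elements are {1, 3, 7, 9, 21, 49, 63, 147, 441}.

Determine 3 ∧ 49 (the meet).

Common lower bounds of {3, 49}: 1.
The greatest among these is 1.

1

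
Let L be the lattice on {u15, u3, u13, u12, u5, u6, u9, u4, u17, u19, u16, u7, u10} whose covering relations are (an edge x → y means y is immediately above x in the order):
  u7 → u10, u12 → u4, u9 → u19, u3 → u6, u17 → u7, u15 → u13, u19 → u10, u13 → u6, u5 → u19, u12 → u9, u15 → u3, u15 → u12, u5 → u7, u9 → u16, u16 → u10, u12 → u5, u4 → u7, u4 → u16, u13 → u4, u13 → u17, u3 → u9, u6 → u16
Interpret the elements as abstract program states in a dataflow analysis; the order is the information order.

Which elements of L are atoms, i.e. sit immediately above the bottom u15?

u12, u13, u3

The atoms are exactly the elements that cover u15: u12, u13, u3.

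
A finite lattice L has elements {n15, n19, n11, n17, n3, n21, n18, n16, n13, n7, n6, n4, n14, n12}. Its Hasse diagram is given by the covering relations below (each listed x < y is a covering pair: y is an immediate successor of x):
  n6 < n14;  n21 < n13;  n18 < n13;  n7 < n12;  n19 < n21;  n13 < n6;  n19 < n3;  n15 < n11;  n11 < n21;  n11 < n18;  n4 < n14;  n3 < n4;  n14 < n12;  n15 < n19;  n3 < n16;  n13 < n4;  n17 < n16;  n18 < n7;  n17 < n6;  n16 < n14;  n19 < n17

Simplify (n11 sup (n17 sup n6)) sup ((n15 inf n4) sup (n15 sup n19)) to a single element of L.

n6

n17 ∨ n6 = n6
n11 ∨ n6 = n6
n15 ∧ n4 = n15
n15 ∨ n19 = n19
n15 ∨ n19 = n19
n6 ∨ n19 = n6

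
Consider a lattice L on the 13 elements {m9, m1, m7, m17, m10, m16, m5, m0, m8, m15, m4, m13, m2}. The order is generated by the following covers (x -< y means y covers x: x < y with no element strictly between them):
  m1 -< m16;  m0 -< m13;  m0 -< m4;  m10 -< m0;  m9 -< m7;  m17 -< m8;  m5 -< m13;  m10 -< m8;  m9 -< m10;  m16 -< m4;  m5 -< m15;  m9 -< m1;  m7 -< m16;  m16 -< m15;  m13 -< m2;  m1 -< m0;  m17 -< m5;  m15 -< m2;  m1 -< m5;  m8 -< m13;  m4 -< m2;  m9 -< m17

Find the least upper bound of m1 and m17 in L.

m5

Common upper bounds of {m1, m17}: m13, m15, m2, m5.
The least among these is m5.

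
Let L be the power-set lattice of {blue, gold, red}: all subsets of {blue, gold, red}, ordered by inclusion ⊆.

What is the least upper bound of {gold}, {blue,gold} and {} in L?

Common upper bounds of {{gold}, {blue,gold}, {}}: {blue,gold,red}, {blue,gold}.
The least among these is {blue,gold}.

{blue,gold}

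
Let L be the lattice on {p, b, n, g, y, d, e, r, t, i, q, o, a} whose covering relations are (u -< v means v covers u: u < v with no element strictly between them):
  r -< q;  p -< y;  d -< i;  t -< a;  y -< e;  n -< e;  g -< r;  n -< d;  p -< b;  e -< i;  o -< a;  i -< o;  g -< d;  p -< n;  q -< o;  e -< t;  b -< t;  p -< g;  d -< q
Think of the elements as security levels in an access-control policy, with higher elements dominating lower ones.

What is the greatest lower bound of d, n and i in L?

Common lower bounds of {d, n, i}: n, p.
The greatest among these is n.

n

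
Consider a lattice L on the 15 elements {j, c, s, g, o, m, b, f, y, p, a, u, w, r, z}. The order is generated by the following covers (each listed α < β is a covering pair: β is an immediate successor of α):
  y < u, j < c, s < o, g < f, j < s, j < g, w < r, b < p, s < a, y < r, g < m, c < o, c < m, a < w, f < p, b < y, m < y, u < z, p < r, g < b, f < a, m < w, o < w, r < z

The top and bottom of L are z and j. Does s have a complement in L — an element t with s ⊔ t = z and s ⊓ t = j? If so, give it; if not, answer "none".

u

Need t with s ∨ t = z and s ∧ t = j.
Checking each element gives: u.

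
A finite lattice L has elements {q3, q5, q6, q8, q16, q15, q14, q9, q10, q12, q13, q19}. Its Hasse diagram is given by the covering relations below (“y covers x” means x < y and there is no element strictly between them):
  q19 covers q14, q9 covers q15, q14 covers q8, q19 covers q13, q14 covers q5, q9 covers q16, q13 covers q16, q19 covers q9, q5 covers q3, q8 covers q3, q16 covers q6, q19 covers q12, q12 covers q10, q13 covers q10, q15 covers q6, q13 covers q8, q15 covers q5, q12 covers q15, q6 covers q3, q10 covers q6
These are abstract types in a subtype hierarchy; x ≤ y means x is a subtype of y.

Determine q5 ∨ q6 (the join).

q15

Common upper bounds of {q5, q6}: q12, q15, q19, q9.
The least among these is q15.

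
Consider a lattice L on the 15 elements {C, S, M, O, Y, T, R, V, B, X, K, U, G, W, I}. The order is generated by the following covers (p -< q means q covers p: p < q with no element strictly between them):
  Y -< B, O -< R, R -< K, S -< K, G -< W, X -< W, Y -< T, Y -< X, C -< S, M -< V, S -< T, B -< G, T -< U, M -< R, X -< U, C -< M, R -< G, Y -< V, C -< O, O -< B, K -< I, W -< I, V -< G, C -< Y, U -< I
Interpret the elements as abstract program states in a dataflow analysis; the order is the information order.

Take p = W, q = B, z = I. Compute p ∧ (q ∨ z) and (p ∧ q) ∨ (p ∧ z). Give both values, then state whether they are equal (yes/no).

q ∨ z = I, so p ∧ (q ∨ z) = W ∧ I = W.
p ∧ q = B and p ∧ z = W, so (p ∧ q) ∨ (p ∧ z) = B ∨ W = W.
Equal: yes.

W; W; yes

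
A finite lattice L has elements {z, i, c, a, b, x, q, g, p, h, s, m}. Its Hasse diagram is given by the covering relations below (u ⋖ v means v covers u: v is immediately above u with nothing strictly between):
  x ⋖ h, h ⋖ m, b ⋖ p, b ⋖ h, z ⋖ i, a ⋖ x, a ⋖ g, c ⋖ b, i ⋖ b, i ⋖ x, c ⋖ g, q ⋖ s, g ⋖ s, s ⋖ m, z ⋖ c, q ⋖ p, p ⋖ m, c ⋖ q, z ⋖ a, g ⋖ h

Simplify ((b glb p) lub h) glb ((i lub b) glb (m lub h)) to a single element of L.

b ∧ p = b
b ∨ h = h
i ∨ b = b
m ∨ h = m
b ∧ m = b
h ∧ b = b

b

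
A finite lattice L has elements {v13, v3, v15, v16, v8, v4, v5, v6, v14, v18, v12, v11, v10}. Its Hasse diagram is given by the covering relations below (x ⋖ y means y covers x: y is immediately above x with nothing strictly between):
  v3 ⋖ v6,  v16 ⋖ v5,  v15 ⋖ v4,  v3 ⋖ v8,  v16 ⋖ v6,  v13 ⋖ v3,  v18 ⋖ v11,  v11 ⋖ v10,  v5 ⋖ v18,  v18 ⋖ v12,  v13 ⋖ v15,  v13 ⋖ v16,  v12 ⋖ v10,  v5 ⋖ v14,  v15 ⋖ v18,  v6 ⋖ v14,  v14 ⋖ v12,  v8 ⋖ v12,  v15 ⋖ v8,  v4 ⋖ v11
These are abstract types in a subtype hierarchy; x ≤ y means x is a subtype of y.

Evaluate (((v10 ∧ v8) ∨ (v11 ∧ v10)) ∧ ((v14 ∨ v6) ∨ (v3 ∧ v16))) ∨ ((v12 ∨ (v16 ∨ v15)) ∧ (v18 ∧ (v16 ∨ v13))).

v14

v10 ∧ v8 = v8
v11 ∧ v10 = v11
v8 ∨ v11 = v10
v14 ∨ v6 = v14
v3 ∧ v16 = v13
v14 ∨ v13 = v14
v10 ∧ v14 = v14
v16 ∨ v15 = v18
v12 ∨ v18 = v12
v16 ∨ v13 = v16
v18 ∧ v16 = v16
v12 ∧ v16 = v16
v14 ∨ v16 = v14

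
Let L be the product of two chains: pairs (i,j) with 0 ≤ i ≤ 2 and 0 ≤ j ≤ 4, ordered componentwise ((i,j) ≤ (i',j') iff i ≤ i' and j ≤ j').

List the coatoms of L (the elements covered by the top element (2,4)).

(1,4), (2,3)

The coatoms are exactly the elements covered by (2,4): (1,4), (2,3).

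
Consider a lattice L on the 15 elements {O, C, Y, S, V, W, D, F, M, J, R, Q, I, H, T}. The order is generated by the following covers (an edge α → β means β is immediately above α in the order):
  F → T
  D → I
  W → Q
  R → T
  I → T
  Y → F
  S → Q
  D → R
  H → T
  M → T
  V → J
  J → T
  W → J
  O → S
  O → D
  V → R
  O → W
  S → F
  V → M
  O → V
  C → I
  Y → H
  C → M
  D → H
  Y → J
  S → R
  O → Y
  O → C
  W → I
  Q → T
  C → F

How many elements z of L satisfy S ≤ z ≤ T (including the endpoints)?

The interval [S, T] = {F, Q, R, S, T}, which has 5 elements.

5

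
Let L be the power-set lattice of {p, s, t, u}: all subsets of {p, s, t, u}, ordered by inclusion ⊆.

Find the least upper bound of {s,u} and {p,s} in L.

{p,s,u}

Common upper bounds of {{s,u}, {p,s}}: {p,s,t,u}, {p,s,u}.
The least among these is {p,s,u}.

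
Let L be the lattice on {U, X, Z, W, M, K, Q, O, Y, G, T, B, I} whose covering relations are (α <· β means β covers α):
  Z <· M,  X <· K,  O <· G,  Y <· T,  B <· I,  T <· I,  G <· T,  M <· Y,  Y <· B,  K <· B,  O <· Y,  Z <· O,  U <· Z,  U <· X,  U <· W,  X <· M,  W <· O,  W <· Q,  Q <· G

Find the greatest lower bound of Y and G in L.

O

Common lower bounds of {Y, G}: O, U, W, Z.
The greatest among these is O.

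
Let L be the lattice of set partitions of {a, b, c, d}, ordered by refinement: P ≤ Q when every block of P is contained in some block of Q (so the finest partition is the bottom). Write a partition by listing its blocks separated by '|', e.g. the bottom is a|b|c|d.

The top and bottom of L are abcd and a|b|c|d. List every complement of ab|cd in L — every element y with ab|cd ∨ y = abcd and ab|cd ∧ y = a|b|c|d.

ac|bd, ac|b|d, ad|bc, ad|b|c, a|bc|d, a|bd|c

Need y with ab|cd ∨ y = abcd and ab|cd ∧ y = a|b|c|d.
Checking each element gives: ac|bd, ac|b|d, ad|bc, ad|b|c, a|bc|d, a|bd|c.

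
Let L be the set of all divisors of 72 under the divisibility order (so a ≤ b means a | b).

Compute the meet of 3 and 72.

3

Common lower bounds of {3, 72}: 1, 3.
The greatest among these is 3.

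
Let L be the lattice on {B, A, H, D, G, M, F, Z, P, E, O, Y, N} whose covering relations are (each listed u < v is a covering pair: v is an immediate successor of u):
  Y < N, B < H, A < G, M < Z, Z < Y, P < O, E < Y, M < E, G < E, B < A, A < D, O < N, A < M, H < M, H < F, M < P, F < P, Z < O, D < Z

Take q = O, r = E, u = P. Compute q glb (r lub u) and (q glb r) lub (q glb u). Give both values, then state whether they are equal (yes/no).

r lub u = N, so q glb (r lub u) = O glb N = O.
q glb r = M and q glb u = P, so (q glb r) lub (q glb u) = M lub P = P.
Equal: no.

O; P; no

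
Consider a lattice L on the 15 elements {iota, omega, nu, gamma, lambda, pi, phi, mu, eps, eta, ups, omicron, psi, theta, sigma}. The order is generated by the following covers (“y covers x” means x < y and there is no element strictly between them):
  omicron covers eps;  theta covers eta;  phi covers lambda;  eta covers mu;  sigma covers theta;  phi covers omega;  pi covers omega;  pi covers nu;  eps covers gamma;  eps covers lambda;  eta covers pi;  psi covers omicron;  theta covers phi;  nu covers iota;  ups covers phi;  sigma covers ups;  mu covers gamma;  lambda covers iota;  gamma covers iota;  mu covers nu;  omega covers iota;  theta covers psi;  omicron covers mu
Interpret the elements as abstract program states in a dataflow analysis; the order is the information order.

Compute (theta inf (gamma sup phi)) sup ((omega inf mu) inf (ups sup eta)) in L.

theta

gamma ∨ phi = theta
theta ∧ theta = theta
omega ∧ mu = iota
ups ∨ eta = sigma
iota ∧ sigma = iota
theta ∨ iota = theta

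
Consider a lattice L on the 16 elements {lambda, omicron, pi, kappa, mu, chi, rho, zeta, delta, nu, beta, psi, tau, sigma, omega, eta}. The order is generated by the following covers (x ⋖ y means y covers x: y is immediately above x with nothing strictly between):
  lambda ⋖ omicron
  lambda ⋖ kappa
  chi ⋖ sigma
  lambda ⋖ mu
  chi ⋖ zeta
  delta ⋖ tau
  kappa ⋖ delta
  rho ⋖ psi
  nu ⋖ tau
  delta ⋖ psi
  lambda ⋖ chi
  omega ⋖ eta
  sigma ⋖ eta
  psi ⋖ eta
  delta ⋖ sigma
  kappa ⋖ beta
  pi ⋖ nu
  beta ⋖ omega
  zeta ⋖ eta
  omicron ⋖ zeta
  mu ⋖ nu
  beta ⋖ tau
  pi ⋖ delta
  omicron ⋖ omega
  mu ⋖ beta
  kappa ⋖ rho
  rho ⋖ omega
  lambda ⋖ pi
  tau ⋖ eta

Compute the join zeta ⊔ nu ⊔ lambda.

Common upper bounds of {zeta, nu, lambda}: eta.
The least among these is eta.

eta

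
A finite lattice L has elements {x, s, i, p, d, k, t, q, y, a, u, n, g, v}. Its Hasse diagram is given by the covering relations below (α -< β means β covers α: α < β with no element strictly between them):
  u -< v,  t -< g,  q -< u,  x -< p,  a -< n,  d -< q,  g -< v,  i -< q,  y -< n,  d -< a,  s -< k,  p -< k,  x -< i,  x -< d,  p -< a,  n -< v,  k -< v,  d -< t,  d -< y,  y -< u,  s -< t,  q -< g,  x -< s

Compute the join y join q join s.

v

Common upper bounds of {y, q, s}: v.
The least among these is v.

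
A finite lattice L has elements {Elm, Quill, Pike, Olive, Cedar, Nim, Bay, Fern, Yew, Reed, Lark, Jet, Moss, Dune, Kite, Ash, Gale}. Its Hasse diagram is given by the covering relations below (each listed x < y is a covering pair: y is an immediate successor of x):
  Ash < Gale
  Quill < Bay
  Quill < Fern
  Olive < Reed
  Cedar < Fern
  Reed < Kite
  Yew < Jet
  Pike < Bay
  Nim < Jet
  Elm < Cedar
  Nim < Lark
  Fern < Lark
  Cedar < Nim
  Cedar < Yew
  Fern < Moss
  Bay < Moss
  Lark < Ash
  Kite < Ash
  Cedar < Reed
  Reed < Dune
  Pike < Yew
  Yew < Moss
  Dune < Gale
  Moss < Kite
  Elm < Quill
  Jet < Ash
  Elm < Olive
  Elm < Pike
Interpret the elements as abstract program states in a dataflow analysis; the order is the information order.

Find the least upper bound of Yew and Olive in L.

Kite

Common upper bounds of {Yew, Olive}: Ash, Gale, Kite.
The least among these is Kite.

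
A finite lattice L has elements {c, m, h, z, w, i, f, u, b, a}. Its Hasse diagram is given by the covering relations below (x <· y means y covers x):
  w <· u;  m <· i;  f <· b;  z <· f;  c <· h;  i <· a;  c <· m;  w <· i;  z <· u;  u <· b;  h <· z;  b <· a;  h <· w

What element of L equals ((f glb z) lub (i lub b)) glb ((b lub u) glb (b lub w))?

b

f ∧ z = z
i ∨ b = a
z ∨ a = a
b ∨ u = b
b ∨ w = b
b ∧ b = b
a ∧ b = b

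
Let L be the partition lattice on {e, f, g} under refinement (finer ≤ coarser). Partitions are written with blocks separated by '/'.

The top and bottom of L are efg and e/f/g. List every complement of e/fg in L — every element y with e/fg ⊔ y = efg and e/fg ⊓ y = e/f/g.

Need y with e/fg ∨ y = efg and e/fg ∧ y = e/f/g.
Checking each element gives: ef/g, eg/f.

ef/g, eg/f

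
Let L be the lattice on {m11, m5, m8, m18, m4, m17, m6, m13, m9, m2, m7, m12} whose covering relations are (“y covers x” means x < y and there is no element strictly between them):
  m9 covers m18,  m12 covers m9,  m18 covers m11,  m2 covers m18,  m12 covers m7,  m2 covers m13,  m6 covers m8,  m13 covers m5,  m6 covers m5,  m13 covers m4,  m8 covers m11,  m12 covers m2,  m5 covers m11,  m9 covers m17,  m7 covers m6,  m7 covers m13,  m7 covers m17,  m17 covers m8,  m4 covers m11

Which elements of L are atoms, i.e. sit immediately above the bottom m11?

m18, m4, m5, m8

The atoms are exactly the elements that cover m11: m18, m4, m5, m8.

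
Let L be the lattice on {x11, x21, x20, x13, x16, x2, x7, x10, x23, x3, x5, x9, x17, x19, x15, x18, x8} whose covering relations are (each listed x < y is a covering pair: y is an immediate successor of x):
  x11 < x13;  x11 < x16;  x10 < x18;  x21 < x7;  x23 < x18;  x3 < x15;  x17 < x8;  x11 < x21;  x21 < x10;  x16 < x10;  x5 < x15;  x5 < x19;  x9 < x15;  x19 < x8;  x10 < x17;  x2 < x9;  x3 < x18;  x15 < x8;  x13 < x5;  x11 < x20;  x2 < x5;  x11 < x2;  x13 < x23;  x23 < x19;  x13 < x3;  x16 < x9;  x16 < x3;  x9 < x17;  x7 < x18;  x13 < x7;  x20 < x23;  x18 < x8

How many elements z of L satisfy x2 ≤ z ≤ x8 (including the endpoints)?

The interval [x2, x8] = {x15, x17, x19, x2, x5, x8, x9}, which has 7 elements.

7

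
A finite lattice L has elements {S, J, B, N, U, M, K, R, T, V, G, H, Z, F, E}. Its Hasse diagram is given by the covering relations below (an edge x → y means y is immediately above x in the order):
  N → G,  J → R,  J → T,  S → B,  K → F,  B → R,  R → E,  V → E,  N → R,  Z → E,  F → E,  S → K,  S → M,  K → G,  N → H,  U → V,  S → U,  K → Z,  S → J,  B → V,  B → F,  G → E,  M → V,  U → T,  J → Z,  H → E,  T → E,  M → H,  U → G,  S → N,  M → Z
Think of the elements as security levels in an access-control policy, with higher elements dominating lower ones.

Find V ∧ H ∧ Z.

M

Common lower bounds of {V, H, Z}: M, S.
The greatest among these is M.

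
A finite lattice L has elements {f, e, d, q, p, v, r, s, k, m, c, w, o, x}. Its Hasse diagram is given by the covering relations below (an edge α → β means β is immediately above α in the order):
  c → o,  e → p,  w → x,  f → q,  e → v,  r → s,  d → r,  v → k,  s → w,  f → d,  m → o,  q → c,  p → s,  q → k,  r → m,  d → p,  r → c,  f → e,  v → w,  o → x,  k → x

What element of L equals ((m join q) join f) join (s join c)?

x

m ∨ q = o
o ∨ f = o
s ∨ c = x
o ∨ x = x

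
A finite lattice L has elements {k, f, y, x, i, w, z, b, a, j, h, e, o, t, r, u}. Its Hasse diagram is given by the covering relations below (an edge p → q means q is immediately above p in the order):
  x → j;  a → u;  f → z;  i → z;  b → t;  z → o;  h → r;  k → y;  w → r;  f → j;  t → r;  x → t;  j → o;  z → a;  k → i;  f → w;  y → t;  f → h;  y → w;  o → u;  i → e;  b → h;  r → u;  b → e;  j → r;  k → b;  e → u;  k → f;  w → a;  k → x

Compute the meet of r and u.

Common lower bounds of {r, u}: b, f, h, j, k, r, t, w, x, y.
The greatest among these is r.

r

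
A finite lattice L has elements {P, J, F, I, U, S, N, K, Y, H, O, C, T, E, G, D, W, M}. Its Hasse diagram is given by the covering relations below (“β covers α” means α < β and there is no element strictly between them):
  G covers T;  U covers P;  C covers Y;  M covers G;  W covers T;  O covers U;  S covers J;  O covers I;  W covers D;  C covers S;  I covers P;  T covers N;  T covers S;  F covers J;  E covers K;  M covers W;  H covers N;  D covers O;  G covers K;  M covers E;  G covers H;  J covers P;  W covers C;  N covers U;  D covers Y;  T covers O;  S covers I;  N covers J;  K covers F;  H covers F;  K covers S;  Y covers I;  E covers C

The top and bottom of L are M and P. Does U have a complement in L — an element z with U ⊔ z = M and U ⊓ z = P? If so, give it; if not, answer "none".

E

Need z with U ∨ z = M and U ∧ z = P.
Checking each element gives: E.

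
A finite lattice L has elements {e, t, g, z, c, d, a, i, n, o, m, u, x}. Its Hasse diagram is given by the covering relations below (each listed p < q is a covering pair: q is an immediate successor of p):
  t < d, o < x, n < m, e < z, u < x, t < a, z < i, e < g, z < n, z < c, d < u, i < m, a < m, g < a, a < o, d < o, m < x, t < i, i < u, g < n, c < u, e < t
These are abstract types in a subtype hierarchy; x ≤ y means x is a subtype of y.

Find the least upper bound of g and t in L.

a

Common upper bounds of {g, t}: a, m, o, x.
The least among these is a.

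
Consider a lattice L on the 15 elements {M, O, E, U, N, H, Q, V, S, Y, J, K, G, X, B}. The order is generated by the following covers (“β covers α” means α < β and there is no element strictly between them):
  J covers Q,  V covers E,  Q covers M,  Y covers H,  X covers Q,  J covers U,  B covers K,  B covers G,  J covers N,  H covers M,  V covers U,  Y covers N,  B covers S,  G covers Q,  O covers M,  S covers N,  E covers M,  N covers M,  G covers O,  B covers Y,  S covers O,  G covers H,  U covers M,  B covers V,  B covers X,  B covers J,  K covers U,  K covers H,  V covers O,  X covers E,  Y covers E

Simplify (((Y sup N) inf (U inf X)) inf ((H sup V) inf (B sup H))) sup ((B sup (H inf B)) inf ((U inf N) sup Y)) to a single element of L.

Y ∨ N = Y
U ∧ X = M
Y ∧ M = M
H ∨ V = B
B ∨ H = B
B ∧ B = B
M ∧ B = M
H ∧ B = H
B ∨ H = B
U ∧ N = M
M ∨ Y = Y
B ∧ Y = Y
M ∨ Y = Y

Y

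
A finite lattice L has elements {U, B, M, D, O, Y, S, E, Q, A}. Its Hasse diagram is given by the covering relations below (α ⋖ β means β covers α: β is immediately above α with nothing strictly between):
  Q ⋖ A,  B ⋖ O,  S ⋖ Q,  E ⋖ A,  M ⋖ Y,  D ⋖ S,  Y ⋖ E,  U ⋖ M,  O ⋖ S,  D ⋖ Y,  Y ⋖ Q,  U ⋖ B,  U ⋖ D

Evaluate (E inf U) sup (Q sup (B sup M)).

E ∧ U = U
B ∨ M = Q
Q ∨ Q = Q
U ∨ Q = Q

Q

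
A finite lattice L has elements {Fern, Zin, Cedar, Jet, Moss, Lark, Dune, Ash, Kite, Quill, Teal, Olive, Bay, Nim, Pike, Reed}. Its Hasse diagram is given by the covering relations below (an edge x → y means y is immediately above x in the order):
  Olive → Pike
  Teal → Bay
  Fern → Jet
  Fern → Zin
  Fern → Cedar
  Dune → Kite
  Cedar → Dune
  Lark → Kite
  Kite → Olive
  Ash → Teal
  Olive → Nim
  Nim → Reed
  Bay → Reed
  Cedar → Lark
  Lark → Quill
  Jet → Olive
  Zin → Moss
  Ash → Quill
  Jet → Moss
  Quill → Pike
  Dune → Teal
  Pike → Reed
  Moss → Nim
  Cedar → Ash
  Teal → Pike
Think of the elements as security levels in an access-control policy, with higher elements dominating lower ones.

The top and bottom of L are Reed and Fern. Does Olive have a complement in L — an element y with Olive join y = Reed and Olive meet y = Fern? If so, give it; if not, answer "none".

none

For every candidate y, either Olive ∨ y ≠ Reed or Olive ∧ y ≠ Fern; no complement exists.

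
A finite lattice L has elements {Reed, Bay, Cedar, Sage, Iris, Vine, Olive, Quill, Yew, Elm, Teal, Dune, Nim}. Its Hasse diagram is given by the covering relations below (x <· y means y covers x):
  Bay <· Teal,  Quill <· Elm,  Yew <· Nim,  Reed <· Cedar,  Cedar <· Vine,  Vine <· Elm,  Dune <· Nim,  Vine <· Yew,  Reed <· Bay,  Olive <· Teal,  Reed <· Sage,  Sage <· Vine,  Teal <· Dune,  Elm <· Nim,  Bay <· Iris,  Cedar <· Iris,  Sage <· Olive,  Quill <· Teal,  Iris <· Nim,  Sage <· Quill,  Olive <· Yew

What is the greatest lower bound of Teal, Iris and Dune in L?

Bay

Common lower bounds of {Teal, Iris, Dune}: Bay, Reed.
The greatest among these is Bay.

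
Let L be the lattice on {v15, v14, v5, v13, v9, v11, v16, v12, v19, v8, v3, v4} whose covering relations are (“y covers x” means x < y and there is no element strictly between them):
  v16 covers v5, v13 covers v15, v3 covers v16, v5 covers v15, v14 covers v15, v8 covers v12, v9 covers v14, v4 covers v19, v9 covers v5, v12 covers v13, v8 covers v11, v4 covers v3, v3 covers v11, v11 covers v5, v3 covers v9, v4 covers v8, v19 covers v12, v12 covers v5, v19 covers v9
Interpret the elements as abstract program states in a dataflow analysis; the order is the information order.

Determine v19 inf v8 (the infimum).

v12

Common lower bounds of {v19, v8}: v12, v13, v15, v5.
The greatest among these is v12.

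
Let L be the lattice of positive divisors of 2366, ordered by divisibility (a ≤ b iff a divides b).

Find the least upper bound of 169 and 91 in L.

1183

In the divisibility order, the join is the least common multiple: lcm(169, 91) = 1183.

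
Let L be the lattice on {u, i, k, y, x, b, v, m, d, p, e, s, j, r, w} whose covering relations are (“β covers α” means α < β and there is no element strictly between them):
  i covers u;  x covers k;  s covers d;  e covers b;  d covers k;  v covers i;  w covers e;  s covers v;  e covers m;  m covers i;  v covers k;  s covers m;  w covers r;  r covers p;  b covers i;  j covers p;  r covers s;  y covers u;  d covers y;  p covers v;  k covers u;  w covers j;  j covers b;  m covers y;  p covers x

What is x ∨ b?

Common upper bounds of {x, b}: j, w.
The least among these is j.

j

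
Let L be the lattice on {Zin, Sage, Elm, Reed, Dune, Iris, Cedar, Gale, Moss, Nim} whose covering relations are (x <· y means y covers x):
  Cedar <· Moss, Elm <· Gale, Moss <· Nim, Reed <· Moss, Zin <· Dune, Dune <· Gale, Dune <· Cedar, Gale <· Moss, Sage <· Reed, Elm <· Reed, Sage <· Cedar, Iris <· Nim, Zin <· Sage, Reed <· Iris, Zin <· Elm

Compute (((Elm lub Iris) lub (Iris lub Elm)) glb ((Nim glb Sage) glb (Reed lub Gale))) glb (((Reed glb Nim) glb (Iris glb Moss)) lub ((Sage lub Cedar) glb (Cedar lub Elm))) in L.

Sage

Elm ∨ Iris = Iris
Iris ∨ Elm = Iris
Iris ∨ Iris = Iris
Nim ∧ Sage = Sage
Reed ∨ Gale = Moss
Sage ∧ Moss = Sage
Iris ∧ Sage = Sage
Reed ∧ Nim = Reed
Iris ∧ Moss = Reed
Reed ∧ Reed = Reed
Sage ∨ Cedar = Cedar
Cedar ∨ Elm = Moss
Cedar ∧ Moss = Cedar
Reed ∨ Cedar = Moss
Sage ∧ Moss = Sage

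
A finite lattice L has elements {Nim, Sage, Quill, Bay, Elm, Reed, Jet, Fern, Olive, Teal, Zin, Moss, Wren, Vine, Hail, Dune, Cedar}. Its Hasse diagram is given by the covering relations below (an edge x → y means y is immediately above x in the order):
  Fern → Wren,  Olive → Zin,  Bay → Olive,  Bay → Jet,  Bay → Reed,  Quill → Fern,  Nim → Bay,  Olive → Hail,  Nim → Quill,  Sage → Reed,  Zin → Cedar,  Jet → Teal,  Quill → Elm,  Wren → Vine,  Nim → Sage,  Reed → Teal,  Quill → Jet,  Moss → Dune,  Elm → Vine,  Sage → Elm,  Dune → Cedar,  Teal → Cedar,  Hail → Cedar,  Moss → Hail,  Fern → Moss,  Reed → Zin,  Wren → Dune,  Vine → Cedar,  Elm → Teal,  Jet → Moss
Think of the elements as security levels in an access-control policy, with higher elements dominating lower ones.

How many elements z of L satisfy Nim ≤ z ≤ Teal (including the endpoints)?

The interval [Nim, Teal] = {Bay, Elm, Jet, Nim, Quill, Reed, Sage, Teal}, which has 8 elements.

8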